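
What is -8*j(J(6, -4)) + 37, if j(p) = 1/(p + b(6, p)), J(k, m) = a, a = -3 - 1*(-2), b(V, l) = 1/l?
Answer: 41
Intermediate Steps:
a = -1 (a = -3 + 2 = -1)
J(k, m) = -1
j(p) = 1/(p + 1/p)
-8*j(J(6, -4)) + 37 = -(-8)/(1 + (-1)²) + 37 = -(-8)/(1 + 1) + 37 = -(-8)/2 + 37 = -8*(-½) + 37 = 4 + 37 = 41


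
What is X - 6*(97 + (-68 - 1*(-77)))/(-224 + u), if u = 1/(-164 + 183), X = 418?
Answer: 1790674/4255 ≈ 420.84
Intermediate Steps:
u = 1/19 ≈ 0.052632
X - 6*(97 + (-68 - 1*(-77)))/(-224 + u) = 418 - 6*(97 + (-68 - 1*(-77)))/(-224 + 1/19) = 418 - 6*(97 + (-68 + 77))/(-4255/19) = 418 - 6*(97 + 9)*(-19)/4255 = 418 - 636*(-19)/4255 = 418 - 6*(-2014/4255) = 418 + 12084/4255 = 1790674/4255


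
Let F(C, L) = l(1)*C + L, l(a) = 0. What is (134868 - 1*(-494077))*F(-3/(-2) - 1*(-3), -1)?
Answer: -628945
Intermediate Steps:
F(C, L) = L (F(C, L) = 0*C + L = 0 + L = L)
(134868 - 1*(-494077))*F(-3/(-2) - 1*(-3), -1) = (134868 - 1*(-494077))*(-1) = (134868 + 494077)*(-1) = 628945*(-1) = -628945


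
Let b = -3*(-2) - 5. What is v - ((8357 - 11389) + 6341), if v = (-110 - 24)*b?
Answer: -3443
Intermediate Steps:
b = 1 (b = 6 - 5 = 1)
v = -134 (v = (-110 - 24)*1 = -134*1 = -134)
v - ((8357 - 11389) + 6341) = -134 - ((8357 - 11389) + 6341) = -134 - (-3032 + 6341) = -134 - 1*3309 = -134 - 3309 = -3443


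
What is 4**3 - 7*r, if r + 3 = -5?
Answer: 120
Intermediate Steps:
r = -8 (r = -3 - 5 = -8)
4**3 - 7*r = 4**3 - 7*(-8) = 64 + 56 = 120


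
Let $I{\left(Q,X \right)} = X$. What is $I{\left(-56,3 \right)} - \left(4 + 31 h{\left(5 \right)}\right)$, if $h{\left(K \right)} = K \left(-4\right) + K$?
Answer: $464$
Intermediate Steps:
$h{\left(K \right)} = - 3 K$ ($h{\left(K \right)} = - 4 K + K = - 3 K$)
$I{\left(-56,3 \right)} - \left(4 + 31 h{\left(5 \right)}\right) = 3 - \left(4 + 31 \left(\left(-3\right) 5\right)\right) = 3 - -461 = 3 + \left(465 - 4\right) = 3 + 461 = 464$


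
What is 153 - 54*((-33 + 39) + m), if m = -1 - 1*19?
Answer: 909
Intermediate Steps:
m = -20 (m = -1 - 19 = -20)
153 - 54*((-33 + 39) + m) = 153 - 54*((-33 + 39) - 20) = 153 - 54*(6 - 20) = 153 - 54*(-14) = 153 + 756 = 909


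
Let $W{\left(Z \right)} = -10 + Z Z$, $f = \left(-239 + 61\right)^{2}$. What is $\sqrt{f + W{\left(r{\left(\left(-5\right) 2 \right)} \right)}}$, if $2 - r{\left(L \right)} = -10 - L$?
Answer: $\sqrt{31678} \approx 177.98$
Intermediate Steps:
$r{\left(L \right)} = 12 + L$ ($r{\left(L \right)} = 2 - \left(-10 - L\right) = 2 + \left(10 + L\right) = 12 + L$)
$f = 31684$ ($f = \left(-178\right)^{2} = 31684$)
$W{\left(Z \right)} = -10 + Z^{2}$
$\sqrt{f + W{\left(r{\left(\left(-5\right) 2 \right)} \right)}} = \sqrt{31684 - \left(10 - \left(12 - 10\right)^{2}\right)} = \sqrt{31684 - \left(10 - 2^{2}\right)} = \sqrt{31684 + \left(-10 + 4\right)} = \sqrt{31684 - 6} = \sqrt{31678}$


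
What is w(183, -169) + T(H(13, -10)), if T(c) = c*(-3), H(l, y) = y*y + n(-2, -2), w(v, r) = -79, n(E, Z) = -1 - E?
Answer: -382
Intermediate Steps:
H(l, y) = 1 + y² (H(l, y) = y*y + (-1 - 1*(-2)) = y² + (-1 + 2) = y² + 1 = 1 + y²)
T(c) = -3*c
w(183, -169) + T(H(13, -10)) = -79 - 3*(1 + (-10)²) = -79 - 3*(1 + 100) = -79 - 3*101 = -79 - 303 = -382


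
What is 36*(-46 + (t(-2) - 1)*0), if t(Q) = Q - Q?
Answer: -1656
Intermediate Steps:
t(Q) = 0
36*(-46 + (t(-2) - 1)*0) = 36*(-46 + (0 - 1)*0) = 36*(-46 - 1*0) = 36*(-46 + 0) = 36*(-46) = -1656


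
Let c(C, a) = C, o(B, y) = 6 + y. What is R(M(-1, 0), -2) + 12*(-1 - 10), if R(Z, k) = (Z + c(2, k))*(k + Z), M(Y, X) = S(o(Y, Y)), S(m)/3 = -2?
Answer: -100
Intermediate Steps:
S(m) = -6 (S(m) = 3*(-2) = -6)
M(Y, X) = -6
R(Z, k) = (2 + Z)*(Z + k) (R(Z, k) = (Z + 2)*(k + Z) = (2 + Z)*(Z + k))
R(M(-1, 0), -2) + 12*(-1 - 10) = ((-6)² + 2*(-6) + 2*(-2) - 6*(-2)) + 12*(-1 - 10) = (36 - 12 - 4 + 12) + 12*(-11) = 32 - 132 = -100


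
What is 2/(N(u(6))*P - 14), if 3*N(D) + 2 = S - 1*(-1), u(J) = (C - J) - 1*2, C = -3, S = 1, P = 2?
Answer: -⅐ ≈ -0.14286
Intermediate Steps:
u(J) = -5 - J (u(J) = (-3 - J) - 1*2 = (-3 - J) - 2 = -5 - J)
N(D) = 0 (N(D) = -⅔ + (1 - 1*(-1))/3 = -⅔ + (1 + 1)/3 = -⅔ + (⅓)*2 = -⅔ + ⅔ = 0)
2/(N(u(6))*P - 14) = 2/(0*2 - 14) = 2/(0 - 14) = 2/(-14) = 2*(-1/14) = -⅐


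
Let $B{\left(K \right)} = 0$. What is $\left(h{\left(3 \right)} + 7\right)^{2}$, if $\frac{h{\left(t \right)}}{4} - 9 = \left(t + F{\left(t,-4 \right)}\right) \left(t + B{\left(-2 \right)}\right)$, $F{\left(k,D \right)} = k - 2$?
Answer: $8281$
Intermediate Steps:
$F{\left(k,D \right)} = -2 + k$ ($F{\left(k,D \right)} = k - 2 = -2 + k$)
$h{\left(t \right)} = 36 + 4 t \left(-2 + 2 t\right)$ ($h{\left(t \right)} = 36 + 4 \left(t + \left(-2 + t\right)\right) \left(t + 0\right) = 36 + 4 \left(-2 + 2 t\right) t = 36 + 4 t \left(-2 + 2 t\right)$)
$\left(h{\left(3 \right)} + 7\right)^{2} = \left(\left(36 - 24 + 8 \cdot 3^{2}\right) + 7\right)^{2} = \left(\left(36 - 24 + 8 \cdot 9\right) + 7\right)^{2} = \left(\left(36 - 24 + 72\right) + 7\right)^{2} = \left(84 + 7\right)^{2} = 91^{2} = 8281$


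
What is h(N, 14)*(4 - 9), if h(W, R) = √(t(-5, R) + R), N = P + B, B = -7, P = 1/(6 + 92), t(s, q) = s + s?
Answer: -10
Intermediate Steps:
t(s, q) = 2*s
P = 1/98 ≈ 0.010204
N = -685/98 (N = 1/98 - 7 = -685/98 ≈ -6.9898)
h(W, R) = √(-10 + R) (h(W, R) = √(2*(-5) + R) = √(-10 + R))
h(N, 14)*(4 - 9) = √(-10 + 14)*(4 - 9) = √4*(-5) = 2*(-5) = -10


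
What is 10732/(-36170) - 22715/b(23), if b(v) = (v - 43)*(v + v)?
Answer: 81172811/3327640 ≈ 24.393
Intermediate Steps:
b(v) = 2*v*(-43 + v) (b(v) = (-43 + v)*(2*v) = 2*v*(-43 + v))
10732/(-36170) - 22715/b(23) = 10732/(-36170) - 22715*1/(46*(-43 + 23)) = 10732*(-1/36170) - 22715/(2*23*(-20)) = -5366/18085 - 22715/(-920) = -5366/18085 - 22715*(-1/920) = -5366/18085 + 4543/184 = 81172811/3327640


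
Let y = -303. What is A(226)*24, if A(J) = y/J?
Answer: -3636/113 ≈ -32.177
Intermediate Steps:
A(J) = -303/J
A(226)*24 = -303/226*24 = -3636/113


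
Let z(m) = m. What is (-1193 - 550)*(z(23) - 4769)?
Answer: 8272278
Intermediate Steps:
(-1193 - 550)*(z(23) - 4769) = (-1193 - 550)*(23 - 4769) = -1743*(-4746) = 8272278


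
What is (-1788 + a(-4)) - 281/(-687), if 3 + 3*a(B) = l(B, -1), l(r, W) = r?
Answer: -1229678/687 ≈ -1789.9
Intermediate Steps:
a(B) = -1 + B/3
(-1788 + a(-4)) - 281/(-687) = (-1788 + (-1 + (⅓)*(-4))) - 281/(-687) = (-1788 + (-1 - 4/3)) - 281*(-1/687) = (-1788 - 7/3) + 281/687 = -5371/3 + 281/687 = -1229678/687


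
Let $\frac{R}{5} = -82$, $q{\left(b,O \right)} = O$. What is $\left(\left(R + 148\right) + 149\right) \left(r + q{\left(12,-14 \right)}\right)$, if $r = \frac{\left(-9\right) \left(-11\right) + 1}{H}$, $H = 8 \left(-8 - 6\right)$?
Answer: $\frac{47121}{28} \approx 1682.9$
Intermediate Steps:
$H = -112$ ($H = 8 \left(-14\right) = -112$)
$R = -410$ ($R = 5 \left(-82\right) = -410$)
$r = - \frac{25}{28}$ ($r = \frac{\left(-9\right) \left(-11\right) + 1}{-112} = \left(99 + 1\right) \left(- \frac{1}{112}\right) = 100 \left(- \frac{1}{112}\right) = - \frac{25}{28} \approx -0.89286$)
$\left(\left(R + 148\right) + 149\right) \left(r + q{\left(12,-14 \right)}\right) = \left(\left(-410 + 148\right) + 149\right) \left(- \frac{25}{28} - 14\right) = \left(-262 + 149\right) \left(- \frac{417}{28}\right) = \left(-113\right) \left(- \frac{417}{28}\right) = \frac{47121}{28}$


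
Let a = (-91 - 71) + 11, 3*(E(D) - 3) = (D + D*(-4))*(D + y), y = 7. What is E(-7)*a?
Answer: -453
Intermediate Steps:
E(D) = 3 - D*(7 + D) (E(D) = 3 + ((D + D*(-4))*(D + 7))/3 = 3 + ((D - 4*D)*(7 + D))/3 = 3 + ((-3*D)*(7 + D))/3 = 3 + (-3*D*(7 + D))/3 = 3 - D*(7 + D))
a = -151 (a = -162 + 11 = -151)
E(-7)*a = (3 - 1*(-7)² - 7*(-7))*(-151) = (3 - 1*49 + 49)*(-151) = (3 - 49 + 49)*(-151) = 3*(-151) = -453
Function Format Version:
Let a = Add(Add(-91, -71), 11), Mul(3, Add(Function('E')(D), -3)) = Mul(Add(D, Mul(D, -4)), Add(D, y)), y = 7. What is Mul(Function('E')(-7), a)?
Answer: -453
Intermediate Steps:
Function('E')(D) = Add(3, Mul(-1, D, Add(7, D))) (Function('E')(D) = Add(3, Mul(Rational(1, 3), Mul(Add(D, Mul(D, -4)), Add(D, 7)))) = Add(3, Mul(Rational(1, 3), Mul(Add(D, Mul(-4, D)), Add(7, D)))) = Add(3, Mul(Rational(1, 3), Mul(Mul(-3, D), Add(7, D)))) = Add(3, Mul(Rational(1, 3), Mul(-3, D, Add(7, D)))) = Add(3, Mul(-1, D, Add(7, D))))
a = -151 (a = Add(-162, 11) = -151)
Mul(Function('E')(-7), a) = Mul(Add(3, Mul(-1, Pow(-7, 2)), Mul(-7, -7)), -151) = Mul(Add(3, Mul(-1, 49), 49), -151) = Mul(Add(3, -49, 49), -151) = Mul(3, -151) = -453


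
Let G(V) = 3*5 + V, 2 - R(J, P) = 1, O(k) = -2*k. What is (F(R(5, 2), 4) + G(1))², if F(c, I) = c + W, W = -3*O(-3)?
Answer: 1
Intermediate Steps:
R(J, P) = 1 (R(J, P) = 2 - 1*1 = 2 - 1 = 1)
G(V) = 15 + V
W = -18 (W = -(-6)*(-3) = -3*6 = -18)
F(c, I) = -18 + c (F(c, I) = c - 18 = -18 + c)
(F(R(5, 2), 4) + G(1))² = ((-18 + 1) + (15 + 1))² = (-17 + 16)² = (-1)² = 1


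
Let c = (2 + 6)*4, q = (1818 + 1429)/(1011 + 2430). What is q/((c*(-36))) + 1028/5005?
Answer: 4058773661/19839980160 ≈ 0.20458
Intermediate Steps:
q = 3247/3441 ≈ 0.94362
c = 32 (c = 8*4 = 32)
q/((c*(-36))) + 1028/5005 = 3247/(3441*((32*(-36)))) + 1028/5005 = (3247/3441)/(-1152) + 1028*(1/5005) = (3247/3441)*(-1/1152) + 1028/5005 = -3247/3964032 + 1028/5005 = 4058773661/19839980160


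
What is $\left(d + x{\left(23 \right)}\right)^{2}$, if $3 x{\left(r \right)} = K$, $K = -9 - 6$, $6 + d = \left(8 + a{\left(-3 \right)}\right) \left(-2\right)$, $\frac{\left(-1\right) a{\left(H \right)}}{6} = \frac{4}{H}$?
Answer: $1849$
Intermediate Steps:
$a{\left(H \right)} = - \frac{24}{H}$ ($a{\left(H \right)} = - 6 \frac{4}{H} = - \frac{24}{H}$)
$d = -38$ ($d = -6 + \left(8 - \frac{24}{-3}\right) \left(-2\right) = -6 + \left(8 - -8\right) \left(-2\right) = -6 + \left(8 + 8\right) \left(-2\right) = -6 + 16 \left(-2\right) = -6 - 32 = -38$)
$K = -15$
$x{\left(r \right)} = -5$ ($x{\left(r \right)} = \frac{1}{3} \left(-15\right) = -5$)
$\left(d + x{\left(23 \right)}\right)^{2} = \left(-38 - 5\right)^{2} = \left(-43\right)^{2} = 1849$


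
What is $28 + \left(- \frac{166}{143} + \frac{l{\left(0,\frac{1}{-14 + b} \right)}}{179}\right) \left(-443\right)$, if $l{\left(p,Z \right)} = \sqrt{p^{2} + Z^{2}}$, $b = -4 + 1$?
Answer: $\frac{235896957}{435149} \approx 542.11$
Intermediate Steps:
$b = -3$
$l{\left(p,Z \right)} = \sqrt{Z^{2} + p^{2}}$
$28 + \left(- \frac{166}{143} + \frac{l{\left(0,\frac{1}{-14 + b} \right)}}{179}\right) \left(-443\right) = 28 + \left(- \frac{166}{143} + \frac{\sqrt{\left(\frac{1}{-14 - 3}\right)^{2} + 0^{2}}}{179}\right) \left(-443\right) = 28 + \left(\left(-166\right) \frac{1}{143} + \sqrt{\left(\frac{1}{-17}\right)^{2} + 0} \cdot \frac{1}{179}\right) \left(-443\right) = 28 + \left(- \frac{166}{143} + \sqrt{\left(- \frac{1}{17}\right)^{2} + 0} \cdot \frac{1}{179}\right) \left(-443\right) = 28 + \left(- \frac{166}{143} + \sqrt{\frac{1}{289} + 0} \cdot \frac{1}{179}\right) \left(-443\right) = 28 + \left(- \frac{166}{143} + \sqrt{\frac{1}{289}} \cdot \frac{1}{179}\right) \left(-443\right) = 28 + \left(- \frac{166}{143} + \frac{1}{17} \cdot \frac{1}{179}\right) \left(-443\right) = 28 + \left(- \frac{166}{143} + \frac{1}{3043}\right) \left(-443\right) = 28 - - \frac{223712785}{435149} = 28 + \frac{223712785}{435149} = \frac{235896957}{435149}$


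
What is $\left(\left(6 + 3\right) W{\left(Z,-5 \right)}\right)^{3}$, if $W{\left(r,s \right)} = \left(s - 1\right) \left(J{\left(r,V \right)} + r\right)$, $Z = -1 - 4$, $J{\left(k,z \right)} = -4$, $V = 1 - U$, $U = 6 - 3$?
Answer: $114791256$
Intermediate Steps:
$U = 3$
$V = -2$ ($V = 1 - 3 = -2$)
$Z = -5$
$W{\left(r,s \right)} = \left(-1 + s\right) \left(-4 + r\right)$ ($W{\left(r,s \right)} = \left(s - 1\right) \left(-4 + r\right) = \left(-1 + s\right) \left(-4 + r\right)$)
$\left(\left(6 + 3\right) W{\left(Z,-5 \right)}\right)^{3} = \left(\left(6 + 3\right) \left(4 - -5 - -20 - -25\right)\right)^{3} = \left(9 \left(4 + 5 + 20 + 25\right)\right)^{3} = \left(9 \cdot 54\right)^{3} = 486^{3} = 114791256$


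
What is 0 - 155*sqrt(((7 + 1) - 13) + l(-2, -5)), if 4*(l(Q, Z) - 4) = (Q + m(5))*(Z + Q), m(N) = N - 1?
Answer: -465*I*sqrt(2)/2 ≈ -328.8*I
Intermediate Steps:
m(N) = -1 + N
l(Q, Z) = 4 + (4 + Q)*(Q + Z)/4 (l(Q, Z) = 4 + ((Q + (-1 + 5))*(Z + Q))/4 = 4 + ((Q + 4)*(Q + Z))/4 = 4 + ((4 + Q)*(Q + Z))/4 = 4 + (4 + Q)*(Q + Z)/4)
0 - 155*sqrt(((7 + 1) - 13) + l(-2, -5)) = 0 - 155*sqrt(((7 + 1) - 13) + (4 - 2 - 5 + (1/4)*(-2)**2 + (1/4)*(-2)*(-5))) = 0 - 155*sqrt((8 - 13) + (4 - 2 - 5 + (1/4)*4 + 5/2)) = 0 - 155*sqrt(-5 + (4 - 2 - 5 + 1 + 5/2)) = 0 - 155*sqrt(-5 + 1/2) = 0 - 465*I*sqrt(2)/2 = -465*I*sqrt(2)/2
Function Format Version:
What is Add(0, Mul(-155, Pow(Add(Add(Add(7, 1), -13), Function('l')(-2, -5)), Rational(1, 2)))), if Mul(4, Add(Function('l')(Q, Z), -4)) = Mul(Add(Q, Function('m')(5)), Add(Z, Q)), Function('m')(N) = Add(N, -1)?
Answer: Mul(Rational(-465, 2), I, Pow(2, Rational(1, 2))) ≈ Mul(-328.80, I)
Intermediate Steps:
Function('m')(N) = Add(-1, N)
Function('l')(Q, Z) = Add(4, Mul(Rational(1, 4), Add(4, Q), Add(Q, Z))) (Function('l')(Q, Z) = Add(4, Mul(Rational(1, 4), Mul(Add(Q, Add(-1, 5)), Add(Z, Q)))) = Add(4, Mul(Rational(1, 4), Mul(Add(Q, 4), Add(Q, Z)))) = Add(4, Mul(Rational(1, 4), Mul(Add(4, Q), Add(Q, Z)))) = Add(4, Mul(Rational(1, 4), Add(4, Q), Add(Q, Z))))
Add(0, Mul(-155, Pow(Add(Add(Add(7, 1), -13), Function('l')(-2, -5)), Rational(1, 2)))) = Add(0, Mul(-155, Pow(Add(Add(Add(7, 1), -13), Add(4, -2, -5, Mul(Rational(1, 4), Pow(-2, 2)), Mul(Rational(1, 4), -2, -5))), Rational(1, 2)))) = Add(0, Mul(-155, Pow(Add(Add(8, -13), Add(4, -2, -5, Mul(Rational(1, 4), 4), Rational(5, 2))), Rational(1, 2)))) = Add(0, Mul(-155, Pow(Add(-5, Add(4, -2, -5, 1, Rational(5, 2))), Rational(1, 2)))) = Add(0, Mul(-155, Pow(Add(-5, Rational(1, 2)), Rational(1, 2)))) = Add(0, Mul(-155, Pow(Rational(-9, 2), Rational(1, 2)))) = Add(0, Mul(-155, Mul(Rational(3, 2), I, Pow(2, Rational(1, 2))))) = Add(0, Mul(Rational(-465, 2), I, Pow(2, Rational(1, 2)))) = Mul(Rational(-465, 2), I, Pow(2, Rational(1, 2)))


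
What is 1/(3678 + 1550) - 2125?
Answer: -11109499/5228 ≈ -2125.0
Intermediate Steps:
1/(3678 + 1550) - 2125 = 1/5228 - 2125 = -11109499/5228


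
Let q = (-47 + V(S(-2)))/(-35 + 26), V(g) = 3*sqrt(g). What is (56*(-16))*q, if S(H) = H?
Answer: -42112/9 + 896*I*sqrt(2)/3 ≈ -4679.1 + 422.38*I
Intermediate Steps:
q = 47/9 - I*sqrt(2)/3 (q = (-47 + 3*sqrt(-2))/(-35 + 26) = (-47 + 3*(I*sqrt(2)))/(-9) = (-47 + 3*I*sqrt(2))*(-1/9) = 47/9 - I*sqrt(2)/3 ≈ 5.2222 - 0.4714*I)
(56*(-16))*q = (56*(-16))*(47/9 - I*sqrt(2)/3) = -896*(47/9 - I*sqrt(2)/3) = -42112/9 + 896*I*sqrt(2)/3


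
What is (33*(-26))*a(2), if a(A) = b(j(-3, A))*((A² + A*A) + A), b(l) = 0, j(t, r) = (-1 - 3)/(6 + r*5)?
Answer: 0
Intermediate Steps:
j(t, r) = -4/(6 + 5*r)
a(A) = 0 (a(A) = 0*((A² + A*A) + A) = 0*((A² + A²) + A) = 0*(2*A² + A) = 0*(A + 2*A²) = 0)
(33*(-26))*a(2) = (33*(-26))*0 = -858*0 = 0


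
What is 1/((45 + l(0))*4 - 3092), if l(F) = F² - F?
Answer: -1/2912 ≈ -0.00034341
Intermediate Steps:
1/((45 + l(0))*4 - 3092) = 1/((45 + 0*(-1 + 0))*4 - 3092) = 1/((45 + 0*(-1))*4 - 3092) = 1/((45 + 0)*4 - 3092) = 1/(45*4 - 3092) = 1/(180 - 3092) = 1/(-2912) = -1/2912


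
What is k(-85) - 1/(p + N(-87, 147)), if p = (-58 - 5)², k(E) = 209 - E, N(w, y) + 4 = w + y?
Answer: 1183349/4025 ≈ 294.00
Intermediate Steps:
N(w, y) = -4 + w + y (N(w, y) = -4 + (w + y) = -4 + w + y)
p = 3969 (p = (-63)² = 3969)
k(-85) - 1/(p + N(-87, 147)) = (209 - 1*(-85)) - 1/(3969 + (-4 - 87 + 147)) = (209 + 85) - 1/(3969 + 56) = 294 - 1/4025 = 1183349/4025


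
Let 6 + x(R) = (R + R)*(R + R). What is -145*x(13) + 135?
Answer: -97015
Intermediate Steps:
x(R) = -6 + 4*R**2 (x(R) = -6 + (R + R)*(R + R) = -6 + (2*R)*(2*R) = -6 + 4*R**2)
-145*x(13) + 135 = -145*(-6 + 4*13**2) + 135 = -145*(-6 + 4*169) + 135 = -145*(-6 + 676) + 135 = -145*670 + 135 = -97150 + 135 = -97015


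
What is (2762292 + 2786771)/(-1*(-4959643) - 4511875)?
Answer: 5549063/447768 ≈ 12.393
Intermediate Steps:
(2762292 + 2786771)/(-1*(-4959643) - 4511875) = 5549063/(4959643 - 4511875) = 5549063/447768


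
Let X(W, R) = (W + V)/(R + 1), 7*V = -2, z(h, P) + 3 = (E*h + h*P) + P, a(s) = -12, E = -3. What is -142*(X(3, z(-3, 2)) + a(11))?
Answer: 33086/21 ≈ 1575.5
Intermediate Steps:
z(h, P) = -3 + P - 3*h + P*h (z(h, P) = -3 + ((-3*h + h*P) + P) = -3 + ((-3*h + P*h) + P) = -3 + (P - 3*h + P*h) = -3 + P - 3*h + P*h)
V = -2/7 (V = (⅐)*(-2) = -2/7 ≈ -0.28571)
X(W, R) = (-2/7 + W)/(1 + R) (X(W, R) = (W - 2/7)/(R + 1) = (-2/7 + W)/(1 + R))
-142*(X(3, z(-3, 2)) + a(11)) = -142*((-2/7 + 3)/(1 + (-3 + 2 - 3*(-3) + 2*(-3))) - 12) = -142*((19/7)/(1 + (-3 + 2 + 9 - 6)) - 12) = -142*((19/7)/(1 + 2) - 12) = -142*((19/7)/3 - 12) = -142*((⅓)*(19/7) - 12) = -142*(19/21 - 12) = -142*(-233/21) = 33086/21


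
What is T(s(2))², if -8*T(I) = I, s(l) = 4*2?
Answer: 1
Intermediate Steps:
s(l) = 8
T(I) = -I/8
T(s(2))² = (-⅛*8)² = (-1)² = 1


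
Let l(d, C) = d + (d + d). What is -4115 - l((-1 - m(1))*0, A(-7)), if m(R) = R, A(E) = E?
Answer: -4115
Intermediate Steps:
l(d, C) = 3*d (l(d, C) = d + 2*d = 3*d)
-4115 - l((-1 - m(1))*0, A(-7)) = -4115 - 3*(-1 - 1*1)*0 = -4115 - 3*(-1 - 1)*0 = -4115 - 3*(-2*0) = -4115 - 3*0 = -4115 - 1*0 = -4115 + 0 = -4115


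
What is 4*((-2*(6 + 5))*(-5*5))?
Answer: 2200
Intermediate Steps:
4*((-2*(6 + 5))*(-5*5)) = 4*(-2*11*(-25)) = 4*(-22*(-25)) = 4*550 = 2200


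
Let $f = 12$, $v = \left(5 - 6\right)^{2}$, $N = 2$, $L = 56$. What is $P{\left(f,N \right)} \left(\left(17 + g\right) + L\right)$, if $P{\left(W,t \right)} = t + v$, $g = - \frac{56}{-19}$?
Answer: $\frac{4329}{19} \approx 227.84$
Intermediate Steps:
$v = 1$ ($v = \left(5 - 6\right)^{2} = \left(-1\right)^{2} = 1$)
$g = \frac{56}{19}$ ($g = \left(-56\right) \left(- \frac{1}{19}\right) = \frac{56}{19} \approx 2.9474$)
$P{\left(W,t \right)} = 1 + t$ ($P{\left(W,t \right)} = t + 1 = 1 + t$)
$P{\left(f,N \right)} \left(\left(17 + g\right) + L\right) = \left(1 + 2\right) \left(\left(17 + \frac{56}{19}\right) + 56\right) = 3 \left(\frac{379}{19} + 56\right) = 3 \cdot \frac{1443}{19} = \frac{4329}{19}$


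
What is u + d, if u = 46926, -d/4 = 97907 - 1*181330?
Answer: 380618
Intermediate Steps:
d = 333692 (d = -4*(97907 - 1*181330) = -4*(97907 - 181330) = -4*(-83423) = 333692)
u + d = 46926 + 333692 = 380618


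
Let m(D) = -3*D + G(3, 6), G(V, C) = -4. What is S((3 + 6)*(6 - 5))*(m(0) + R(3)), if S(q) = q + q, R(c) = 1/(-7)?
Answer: -522/7 ≈ -74.571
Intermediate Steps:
m(D) = -4 - 3*D (m(D) = -3*D - 4 = -4 - 3*D)
R(c) = -⅐ (R(c) = 1*(-⅐) = -⅐)
S(q) = 2*q
S((3 + 6)*(6 - 5))*(m(0) + R(3)) = (2*((3 + 6)*(6 - 5)))*((-4 - 3*0) - ⅐) = (2*(9*1))*((-4 + 0) - ⅐) = (2*9)*(-4 - ⅐) = 18*(-29/7) = -522/7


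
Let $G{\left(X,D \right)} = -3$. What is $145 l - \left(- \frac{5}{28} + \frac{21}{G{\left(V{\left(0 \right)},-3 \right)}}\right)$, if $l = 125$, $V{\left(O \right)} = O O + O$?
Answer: $\frac{507701}{28} \approx 18132.0$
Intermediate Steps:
$V{\left(O \right)} = O + O^{2}$ ($V{\left(O \right)} = O^{2} + O = O + O^{2}$)
$145 l - \left(- \frac{5}{28} + \frac{21}{G{\left(V{\left(0 \right)},-3 \right)}}\right) = 145 \cdot 125 - \left(-7 - \frac{5}{28}\right) = 18125 - - \frac{201}{28} = 18125 + \left(7 + \frac{5}{28}\right) = 18125 + \frac{201}{28} = \frac{507701}{28}$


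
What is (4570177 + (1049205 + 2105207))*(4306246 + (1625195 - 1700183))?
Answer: 32684729002962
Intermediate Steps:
(4570177 + (1049205 + 2105207))*(4306246 + (1625195 - 1700183)) = (4570177 + 3154412)*(4306246 - 74988) = 7724589*4231258 = 32684729002962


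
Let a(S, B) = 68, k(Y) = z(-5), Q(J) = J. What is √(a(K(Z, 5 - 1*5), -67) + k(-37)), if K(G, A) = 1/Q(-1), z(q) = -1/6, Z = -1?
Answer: √2442/6 ≈ 8.2361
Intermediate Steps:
z(q) = -⅙ (z(q) = -1*⅙ = -⅙)
k(Y) = -⅙
K(G, A) = -1 (K(G, A) = 1/(-1) = -1)
√(a(K(Z, 5 - 1*5), -67) + k(-37)) = √(68 - ⅙) = √(407/6) = √2442/6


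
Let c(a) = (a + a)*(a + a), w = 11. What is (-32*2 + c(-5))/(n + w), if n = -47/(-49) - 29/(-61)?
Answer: 35868/12389 ≈ 2.8951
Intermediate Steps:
n = 4288/2989 (n = -47*(-1/49) - 29*(-1/61) = 47/49 + 29/61 = 4288/2989 ≈ 1.4346)
c(a) = 4*a**2 (c(a) = (2*a)*(2*a) = 4*a**2)
(-32*2 + c(-5))/(n + w) = (-32*2 + 4*(-5)**2)/(4288/2989 + 11) = (-64 + 4*25)/(37167/2989) = (-64 + 100)*(2989/37167) = 36*(2989/37167) = 35868/12389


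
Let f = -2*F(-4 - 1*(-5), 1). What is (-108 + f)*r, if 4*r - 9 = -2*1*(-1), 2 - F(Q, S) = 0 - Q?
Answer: -627/2 ≈ -313.50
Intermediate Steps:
F(Q, S) = 2 + Q (F(Q, S) = 2 - (0 - Q) = 2 - (-1)*Q = 2 + Q)
f = -6 (f = -2*(2 + (-4 - 1*(-5))) = -2*(2 + (-4 + 5)) = -2*(2 + 1) = -2*3 = -6)
r = 11/4 (r = 9/4 + (-2*1*(-1))/4 = 9/4 + (-2*(-1))/4 = 9/4 + (¼)*2 = 9/4 + ½ = 11/4 ≈ 2.7500)
(-108 + f)*r = (-108 - 6)*(11/4) = -114*11/4 = -627/2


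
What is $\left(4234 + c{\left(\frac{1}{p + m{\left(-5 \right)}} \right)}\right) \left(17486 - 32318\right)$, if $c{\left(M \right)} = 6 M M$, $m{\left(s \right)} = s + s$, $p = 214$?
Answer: $- \frac{18148821450}{289} \approx -6.2799 \cdot 10^{7}$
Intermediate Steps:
$m{\left(s \right)} = 2 s$
$c{\left(M \right)} = 6 M^{2}$
$\left(4234 + c{\left(\frac{1}{p + m{\left(-5 \right)}} \right)}\right) \left(17486 - 32318\right) = \left(4234 + 6 \left(\frac{1}{214 + 2 \left(-5\right)}\right)^{2}\right) \left(17486 - 32318\right) = \left(4234 + 6 \left(\frac{1}{214 - 10}\right)^{2}\right) \left(-14832\right) = \left(4234 + 6 \left(\frac{1}{204}\right)^{2}\right) \left(-14832\right) = \left(4234 + \frac{6}{41616}\right) \left(-14832\right) = \left(4234 + 6 \cdot \frac{1}{41616}\right) \left(-14832\right) = \left(4234 + \frac{1}{6936}\right) \left(-14832\right) = \frac{29367025}{6936} \left(-14832\right) = - \frac{18148821450}{289}$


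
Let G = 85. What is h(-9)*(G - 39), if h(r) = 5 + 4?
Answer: 414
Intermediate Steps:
h(r) = 9
h(-9)*(G - 39) = 9*(85 - 39) = 9*46 = 414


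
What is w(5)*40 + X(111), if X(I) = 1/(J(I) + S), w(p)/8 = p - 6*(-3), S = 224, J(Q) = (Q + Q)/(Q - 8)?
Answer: 171443943/23294 ≈ 7360.0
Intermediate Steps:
J(Q) = 2*Q/(-8 + Q) (J(Q) = (2*Q)/(-8 + Q) = 2*Q/(-8 + Q))
w(p) = 144 + 8*p (w(p) = 8*(p - 6*(-3)) = 8*(p - 1*(-18)) = 8*(p + 18) = 8*(18 + p) = 144 + 8*p)
X(I) = 1/(224 + 2*I/(-8 + I)) (X(I) = 1/(2*I/(-8 + I) + 224) = 1/(224 + 2*I/(-8 + I)))
w(5)*40 + X(111) = (144 + 8*5)*40 + (-8 + 111)/(2*(-896 + 113*111)) = (144 + 40)*40 + (½)*103/(-896 + 12543) = 184*40 + (½)*103/11647 = 7360 + (½)*(1/11647)*103 = 7360 + 103/23294 = 171443943/23294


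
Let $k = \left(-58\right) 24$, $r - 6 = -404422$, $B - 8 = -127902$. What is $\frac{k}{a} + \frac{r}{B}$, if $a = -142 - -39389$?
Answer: $\frac{46432208}{14850461} \approx 3.1267$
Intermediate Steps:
$B = -127894$ ($B = 8 - 127902 = -127894$)
$r = -404416$ ($r = 6 - 404422 = -404416$)
$a = 39247$ ($a = -142 + 39389 = 39247$)
$k = -1392$
$\frac{k}{a} + \frac{r}{B} = - \frac{1392}{39247} - \frac{404416}{-127894} = \left(-1392\right) \frac{1}{39247} - - \frac{202208}{63947} = - \frac{1392}{39247} + \frac{202208}{63947} = \frac{46432208}{14850461}$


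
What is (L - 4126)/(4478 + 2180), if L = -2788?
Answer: -3457/3329 ≈ -1.0385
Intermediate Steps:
(L - 4126)/(4478 + 2180) = (-2788 - 4126)/(4478 + 2180) = -6914/6658 = -6914*1/6658 = -3457/3329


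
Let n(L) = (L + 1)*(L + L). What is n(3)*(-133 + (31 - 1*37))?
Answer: -3336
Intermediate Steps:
n(L) = 2*L*(1 + L) (n(L) = (1 + L)*(2*L) = 2*L*(1 + L))
n(3)*(-133 + (31 - 1*37)) = (2*3*(1 + 3))*(-133 + (31 - 1*37)) = (2*3*4)*(-133 + (31 - 37)) = 24*(-133 - 6) = 24*(-139) = -3336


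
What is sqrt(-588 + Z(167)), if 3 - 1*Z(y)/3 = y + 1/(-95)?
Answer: I*sqrt(9746715)/95 ≈ 32.863*I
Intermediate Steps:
Z(y) = 858/95 - 3*y (Z(y) = 9 - 3*(y + 1/(-95)) = 9 - 3*(y - 1/95) = 9 - 3*(-1/95 + y) = 9 + (3/95 - 3*y) = 858/95 - 3*y)
sqrt(-588 + Z(167)) = sqrt(-588 + (858/95 - 3*167)) = sqrt(-588 + (858/95 - 501)) = sqrt(-588 - 46737/95) = sqrt(-102597/95) = I*sqrt(9746715)/95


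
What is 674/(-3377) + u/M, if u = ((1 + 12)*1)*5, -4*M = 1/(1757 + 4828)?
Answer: -5781762374/3377 ≈ -1.7121e+6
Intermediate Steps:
M = -1/26340 (M = -1/(4*(1757 + 4828)) = -1/4/6585 = -1/4*1/6585 = -1/26340 ≈ -3.7965e-5)
u = 65 (u = (13*1)*5 = 13*5 = 65)
674/(-3377) + u/M = 674/(-3377) + 65/(-1/26340) = 674*(-1/3377) + 65*(-26340) = -674/3377 - 1712100 = -5781762374/3377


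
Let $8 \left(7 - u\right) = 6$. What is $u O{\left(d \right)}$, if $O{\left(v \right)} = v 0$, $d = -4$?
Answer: $0$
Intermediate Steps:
$u = \frac{25}{4}$ ($u = 7 - \frac{3}{4} = \frac{25}{4} \approx 6.25$)
$O{\left(v \right)} = 0$
$u O{\left(d \right)} = \frac{25}{4} \cdot 0 = 0$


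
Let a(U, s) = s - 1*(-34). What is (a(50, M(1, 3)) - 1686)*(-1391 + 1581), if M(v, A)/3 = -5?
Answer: -316730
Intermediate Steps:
M(v, A) = -15 (M(v, A) = 3*(-5) = -15)
a(U, s) = 34 + s (a(U, s) = s + 34 = 34 + s)
(a(50, M(1, 3)) - 1686)*(-1391 + 1581) = ((34 - 15) - 1686)*(-1391 + 1581) = (19 - 1686)*190 = -1667*190 = -316730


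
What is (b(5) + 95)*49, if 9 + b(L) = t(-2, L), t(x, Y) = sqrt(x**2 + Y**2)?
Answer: 4214 + 49*sqrt(29) ≈ 4477.9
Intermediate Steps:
t(x, Y) = sqrt(Y**2 + x**2)
b(L) = -9 + sqrt(4 + L**2) (b(L) = -9 + sqrt(L**2 + (-2)**2) = -9 + sqrt(L**2 + 4) = -9 + sqrt(4 + L**2))
(b(5) + 95)*49 = ((-9 + sqrt(4 + 5**2)) + 95)*49 = ((-9 + sqrt(4 + 25)) + 95)*49 = ((-9 + sqrt(29)) + 95)*49 = (86 + sqrt(29))*49 = 4214 + 49*sqrt(29)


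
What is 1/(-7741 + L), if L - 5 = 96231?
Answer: 1/88495 ≈ 1.1300e-5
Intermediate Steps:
L = 96236 (L = 5 + 96231 = 96236)
1/(-7741 + L) = 1/(-7741 + 96236) = 1/88495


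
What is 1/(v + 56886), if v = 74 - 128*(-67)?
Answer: 1/65536 ≈ 1.5259e-5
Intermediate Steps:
v = 8650 (v = 74 + 8576 = 8650)
1/(v + 56886) = 1/(8650 + 56886) = 1/65536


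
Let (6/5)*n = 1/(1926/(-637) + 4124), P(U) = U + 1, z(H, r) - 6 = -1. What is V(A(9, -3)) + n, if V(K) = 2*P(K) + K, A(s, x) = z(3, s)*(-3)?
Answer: -677262811/15750372 ≈ -43.000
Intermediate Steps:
z(H, r) = 5 (z(H, r) = 6 - 1 = 5)
A(s, x) = -15 (A(s, x) = 5*(-3) = -15)
P(U) = 1 + U
V(K) = 2 + 3*K (V(K) = 2*(1 + K) + K = (2 + 2*K) + K = 2 + 3*K)
n = 3185/15750372 (n = 5/(6*(1926/(-637) + 4124)) = 5/(6*(1926*(-1/637) + 4124)) = 5/(6*(-1926/637 + 4124)) = 5/(6*(2625062/637)) = (⅚)*(637/2625062) = 3185/15750372 ≈ 0.00020222)
V(A(9, -3)) + n = (2 + 3*(-15)) + 3185/15750372 = (2 - 45) + 3185/15750372 = -43 + 3185/15750372 = -677262811/15750372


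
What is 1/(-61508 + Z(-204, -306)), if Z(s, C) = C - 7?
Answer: -1/61821 ≈ -1.6176e-5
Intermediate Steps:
Z(s, C) = -7 + C
1/(-61508 + Z(-204, -306)) = 1/(-61508 + (-7 - 306)) = 1/(-61508 - 313) = 1/(-61821) = -1/61821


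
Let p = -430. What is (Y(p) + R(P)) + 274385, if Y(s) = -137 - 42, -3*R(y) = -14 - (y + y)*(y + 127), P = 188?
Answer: 941072/3 ≈ 3.1369e+5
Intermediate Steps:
R(y) = 14/3 + 2*y*(127 + y)/3 (R(y) = -(-14 - (y + y)*(y + 127))/3 = -(-14 - 2*y*(127 + y))/3 = 14/3 + 2*y*(127 + y)/3)
Y(s) = -179
(Y(p) + R(P)) + 274385 = (-179 + (14/3 + (⅔)*188² + (254/3)*188)) + 274385 = (-179 + (14/3 + (⅔)*35344 + 47752/3)) + 274385 = (-179 + (14/3 + 70688/3 + 47752/3)) + 274385 = (-179 + 118454/3) + 274385 = 117917/3 + 274385 = 941072/3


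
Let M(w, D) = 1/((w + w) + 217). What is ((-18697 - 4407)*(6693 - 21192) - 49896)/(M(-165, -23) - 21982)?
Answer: -12615885000/827989 ≈ -15237.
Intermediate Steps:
M(w, D) = 1/(217 + 2*w) (M(w, D) = 1/(2*w + 217) = 1/(217 + 2*w))
((-18697 - 4407)*(6693 - 21192) - 49896)/(M(-165, -23) - 21982) = ((-18697 - 4407)*(6693 - 21192) - 49896)/(1/(217 + 2*(-165)) - 21982) = (-23104*(-14499) - 49896)/(1/(217 - 330) - 21982) = (334984896 - 49896)/(1/(-113) - 21982) = 334935000/(-1/113 - 21982) = 334935000/(-2483967/113) = 334935000*(-113/2483967) = -12615885000/827989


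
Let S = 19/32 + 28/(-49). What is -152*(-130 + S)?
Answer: 553185/28 ≈ 19757.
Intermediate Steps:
S = 5/224 (S = 19*(1/32) + 28*(-1/49) = 19/32 - 4/7 = 5/224 ≈ 0.022321)
-152*(-130 + S) = -152*(-130 + 5/224) = -152*(-29115/224) = 553185/28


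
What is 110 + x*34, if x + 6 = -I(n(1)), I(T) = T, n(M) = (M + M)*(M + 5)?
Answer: -502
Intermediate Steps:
n(M) = 2*M*(5 + M) (n(M) = (2*M)*(5 + M) = 2*M*(5 + M))
x = -18 (x = -6 - 2*(5 + 1) = -6 - 2*6 = -6 - 1*12 = -6 - 12 = -18)
110 + x*34 = 110 - 18*34 = 110 - 612 = -502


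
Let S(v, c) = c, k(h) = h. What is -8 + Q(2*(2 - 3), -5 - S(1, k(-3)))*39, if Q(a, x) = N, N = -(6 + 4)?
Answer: -398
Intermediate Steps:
N = -10 (N = -1*10 = -10)
Q(a, x) = -10
-8 + Q(2*(2 - 3), -5 - S(1, k(-3)))*39 = -8 - 10*39 = -8 - 390 = -398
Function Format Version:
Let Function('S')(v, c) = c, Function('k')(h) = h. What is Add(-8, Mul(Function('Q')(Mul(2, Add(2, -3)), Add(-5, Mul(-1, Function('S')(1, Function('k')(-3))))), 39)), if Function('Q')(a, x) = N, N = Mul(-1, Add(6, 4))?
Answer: -398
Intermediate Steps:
N = -10 (N = Mul(-1, 10) = -10)
Function('Q')(a, x) = -10
Add(-8, Mul(Function('Q')(Mul(2, Add(2, -3)), Add(-5, Mul(-1, Function('S')(1, Function('k')(-3))))), 39)) = Add(-8, Mul(-10, 39)) = Add(-8, -390) = -398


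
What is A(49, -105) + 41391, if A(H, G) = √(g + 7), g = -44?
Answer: 41391 + I*√37 ≈ 41391.0 + 6.0828*I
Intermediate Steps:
A(H, G) = I*√37 (A(H, G) = √(-44 + 7) = √(-37) = I*√37)
A(49, -105) + 41391 = I*√37 + 41391 = 41391 + I*√37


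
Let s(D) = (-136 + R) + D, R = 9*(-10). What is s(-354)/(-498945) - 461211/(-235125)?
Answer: 58813613/29965375 ≈ 1.9627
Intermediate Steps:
R = -90
s(D) = -226 + D (s(D) = (-136 - 90) + D = -226 + D)
s(-354)/(-498945) - 461211/(-235125) = (-226 - 354)/(-498945) - 461211/(-235125) = -580*(-1/498945) - 461211*(-1/235125) = 4/3441 + 153737/78375 = 58813613/29965375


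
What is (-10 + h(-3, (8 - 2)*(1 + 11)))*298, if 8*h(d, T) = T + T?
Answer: 2384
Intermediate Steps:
h(d, T) = T/4 (h(d, T) = (T + T)/8 = (2*T)/8 = T/4)
(-10 + h(-3, (8 - 2)*(1 + 11)))*298 = (-10 + ((8 - 2)*(1 + 11))/4)*298 = (-10 + (6*12)/4)*298 = (-10 + (1/4)*72)*298 = (-10 + 18)*298 = 8*298 = 2384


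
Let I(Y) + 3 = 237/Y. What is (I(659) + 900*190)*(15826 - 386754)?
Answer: -41798859977280/659 ≈ -6.3428e+10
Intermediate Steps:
I(Y) = -3 + 237/Y
(I(659) + 900*190)*(15826 - 386754) = ((-3 + 237/659) + 900*190)*(15826 - 386754) = ((-3 + 237*(1/659)) + 171000)*(-370928) = ((-3 + 237/659) + 171000)*(-370928) = (-1740/659 + 171000)*(-370928) = (112687260/659)*(-370928) = -41798859977280/659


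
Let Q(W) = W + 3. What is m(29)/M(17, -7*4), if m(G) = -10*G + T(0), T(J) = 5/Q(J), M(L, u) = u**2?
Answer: -865/2352 ≈ -0.36777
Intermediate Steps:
Q(W) = 3 + W
T(J) = 5/(3 + J)
m(G) = 5/3 - 10*G (m(G) = -10*G + 5/(3 + 0) = -10*G + 5/3 = 5/3 - 10*G)
m(29)/M(17, -7*4) = (5/3 - 10*29)/((-7*4)**2) = (5/3 - 290)/((-28)**2) = -865/3/784 = -865/3*1/784 = -865/2352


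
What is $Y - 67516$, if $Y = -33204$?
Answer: $-100720$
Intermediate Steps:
$Y - 67516 = -33204 - 67516 = -100720$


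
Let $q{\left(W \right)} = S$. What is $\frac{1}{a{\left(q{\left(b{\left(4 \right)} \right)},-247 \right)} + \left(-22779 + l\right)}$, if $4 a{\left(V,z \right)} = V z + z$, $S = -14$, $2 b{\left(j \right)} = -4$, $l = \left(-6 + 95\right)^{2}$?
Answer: $- \frac{4}{56221} \approx -7.1148 \cdot 10^{-5}$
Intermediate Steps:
$l = 7921$ ($l = 89^{2} = 7921$)
$b{\left(j \right)} = -2$ ($b{\left(j \right)} = \frac{1}{2} \left(-4\right) = -2$)
$q{\left(W \right)} = -14$
$a{\left(V,z \right)} = \frac{z}{4} + \frac{V z}{4}$ ($a{\left(V,z \right)} = \frac{V z + z}{4} = \frac{z + V z}{4} = \frac{z}{4} + \frac{V z}{4}$)
$\frac{1}{a{\left(q{\left(b{\left(4 \right)} \right)},-247 \right)} + \left(-22779 + l\right)} = \frac{1}{\frac{1}{4} \left(-247\right) \left(1 - 14\right) + \left(-22779 + 7921\right)} = \frac{1}{\frac{1}{4} \left(-247\right) \left(-13\right) - 14858} = \frac{1}{\frac{3211}{4} - 14858} = \frac{1}{- \frac{56221}{4}} = - \frac{4}{56221}$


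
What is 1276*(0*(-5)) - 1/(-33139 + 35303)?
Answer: -1/2164 ≈ -0.00046211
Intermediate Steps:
1276*(0*(-5)) - 1/(-33139 + 35303) = 1276*0 - 1/2164 = 0 - 1*1/2164 = 0 - 1/2164 = -1/2164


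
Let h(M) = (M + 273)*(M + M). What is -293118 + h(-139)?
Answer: -330370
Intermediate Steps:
h(M) = 2*M*(273 + M) (h(M) = (273 + M)*(2*M) = 2*M*(273 + M))
-293118 + h(-139) = -293118 + 2*(-139)*(273 - 139) = -293118 + 2*(-139)*134 = -293118 - 37252 = -330370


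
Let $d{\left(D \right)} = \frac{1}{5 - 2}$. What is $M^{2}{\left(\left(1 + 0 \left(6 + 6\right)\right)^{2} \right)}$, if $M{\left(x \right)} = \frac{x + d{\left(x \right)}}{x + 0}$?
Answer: $\frac{16}{9} \approx 1.7778$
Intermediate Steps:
$d{\left(D \right)} = \frac{1}{3}$
$M{\left(x \right)} = \frac{\frac{1}{3} + x}{x}$ ($M{\left(x \right)} = \frac{x + \frac{1}{3}}{x + 0} = \frac{\frac{1}{3} + x}{x}$)
$M^{2}{\left(\left(1 + 0 \left(6 + 6\right)\right)^{2} \right)} = \left(\frac{\frac{1}{3} + \left(1 + 0 \left(6 + 6\right)\right)^{2}}{\left(1 + 0 \left(6 + 6\right)\right)^{2}}\right)^{2} = \left(\frac{\frac{1}{3} + \left(1 + 0 \cdot 12\right)^{2}}{\left(1 + 0 \cdot 12\right)^{2}}\right)^{2} = \left(\frac{\frac{1}{3} + \left(1 + 0\right)^{2}}{\left(1 + 0\right)^{2}}\right)^{2} = \left(\frac{\frac{1}{3} + 1^{2}}{1^{2}}\right)^{2} = \left(\frac{\frac{1}{3} + 1}{1}\right)^{2} = \left(1 \cdot \frac{4}{3}\right)^{2} = \left(\frac{4}{3}\right)^{2} = \frac{16}{9}$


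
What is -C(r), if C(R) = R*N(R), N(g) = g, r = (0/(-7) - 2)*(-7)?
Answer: -196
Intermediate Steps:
r = 14 (r = (0*(-⅐) - 2)*(-7) = (0 - 2)*(-7) = -2*(-7) = 14)
C(R) = R² (C(R) = R*R = R²)
-C(r) = -1*14² = -1*196 = -196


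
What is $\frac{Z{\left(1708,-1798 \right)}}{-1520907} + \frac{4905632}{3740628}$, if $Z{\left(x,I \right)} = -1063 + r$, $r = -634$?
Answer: $\frac{207426608165}{158031869711} \approx 1.3126$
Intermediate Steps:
$Z{\left(x,I \right)} = -1697$ ($Z{\left(x,I \right)} = -1063 - 634 = -1697$)
$\frac{Z{\left(1708,-1798 \right)}}{-1520907} + \frac{4905632}{3740628} = - \frac{1697}{-1520907} + \frac{4905632}{3740628} = \left(-1697\right) \left(- \frac{1}{1520907}\right) + 4905632 \cdot \frac{1}{3740628} = \frac{1697}{1520907} + \frac{1226408}{935157} = \frac{207426608165}{158031869711}$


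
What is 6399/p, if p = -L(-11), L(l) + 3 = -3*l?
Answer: -2133/10 ≈ -213.30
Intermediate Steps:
L(l) = -3 - 3*l
p = -30 (p = -(-3 - 3*(-11)) = -(-3 + 33) = -1*30 = -30)
6399/p = 6399/(-30) = 6399*(-1/30) = -2133/10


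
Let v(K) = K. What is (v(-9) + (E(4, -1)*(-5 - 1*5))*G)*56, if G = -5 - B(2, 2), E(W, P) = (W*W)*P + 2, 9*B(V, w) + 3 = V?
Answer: -349496/9 ≈ -38833.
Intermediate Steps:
B(V, w) = -⅓ + V/9
E(W, P) = 2 + P*W² (E(W, P) = W²*P + 2 = P*W² + 2 = 2 + P*W²)
G = -44/9 (G = -5 - (-⅓ + (⅑)*2) = -5 - (-⅓ + 2/9) = -5 - 1*(-⅑) = -5 + ⅑ = -44/9 ≈ -4.8889)
(v(-9) + (E(4, -1)*(-5 - 1*5))*G)*56 = (-9 + ((2 - 1*4²)*(-5 - 1*5))*(-44/9))*56 = (-9 + ((2 - 1*16)*(-5 - 5))*(-44/9))*56 = (-9 + ((2 - 16)*(-10))*(-44/9))*56 = (-9 - 14*(-10)*(-44/9))*56 = (-9 + 140*(-44/9))*56 = (-9 - 6160/9)*56 = -6241/9*56 = -349496/9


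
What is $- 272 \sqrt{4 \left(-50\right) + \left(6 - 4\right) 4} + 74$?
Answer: $74 - 2176 i \sqrt{3} \approx 74.0 - 3768.9 i$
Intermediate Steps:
$- 272 \sqrt{4 \left(-50\right) + \left(6 - 4\right) 4} + 74 = - 272 \sqrt{-200 + 2 \cdot 4} + 74 = - 272 \sqrt{-200 + 8} + 74 = - 272 \sqrt{-192} + 74 = - 272 \cdot 8 i \sqrt{3} + 74 = - 2176 i \sqrt{3} + 74 = 74 - 2176 i \sqrt{3}$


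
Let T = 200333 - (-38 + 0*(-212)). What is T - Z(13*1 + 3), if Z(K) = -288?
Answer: 200659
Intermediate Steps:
T = 200371 (T = 200333 - (-38 + 0) = 200333 - 1*(-38) = 200333 + 38 = 200371)
T - Z(13*1 + 3) = 200371 - 1*(-288) = 200371 + 288 = 200659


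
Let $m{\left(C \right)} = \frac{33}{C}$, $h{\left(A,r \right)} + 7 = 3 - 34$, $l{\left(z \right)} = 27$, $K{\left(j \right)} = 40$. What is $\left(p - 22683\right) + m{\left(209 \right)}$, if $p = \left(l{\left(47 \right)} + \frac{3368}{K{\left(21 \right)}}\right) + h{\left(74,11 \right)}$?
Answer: $- \frac{2147916}{95} \approx -22610.0$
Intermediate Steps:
$h{\left(A,r \right)} = -38$ ($h{\left(A,r \right)} = -7 + \left(3 - 34\right) = -7 - 31 = -38$)
$p = \frac{366}{5}$ ($p = \left(27 + \frac{3368}{40}\right) - 38 = \left(27 + 3368 \cdot \frac{1}{40}\right) - 38 = \left(27 + \frac{421}{5}\right) - 38 = \frac{556}{5} - 38 = \frac{366}{5} \approx 73.2$)
$\left(p - 22683\right) + m{\left(209 \right)} = \left(\frac{366}{5} - 22683\right) + \frac{33}{209} = - \frac{113049}{5} + 33 \cdot \frac{1}{209} = - \frac{113049}{5} + \frac{3}{19} = - \frac{2147916}{95}$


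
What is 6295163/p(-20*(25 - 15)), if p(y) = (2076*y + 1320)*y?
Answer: 6295163/82776000 ≈ 0.076051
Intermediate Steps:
p(y) = y*(1320 + 2076*y) (p(y) = (1320 + 2076*y)*y = y*(1320 + 2076*y))
6295163/p(-20*(25 - 15)) = 6295163/((12*(-20*(25 - 15))*(110 + 173*(-20*(25 - 15))))) = 6295163/((12*(-20*10)*(110 + 173*(-20*10)))) = 6295163/((12*(-200)*(110 + 173*(-200)))) = 6295163/((12*(-200)*(110 - 34600))) = 6295163/((12*(-200)*(-34490))) = 6295163/82776000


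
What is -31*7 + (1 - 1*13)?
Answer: -229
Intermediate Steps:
-31*7 + (1 - 1*13) = -217 + (1 - 13) = -217 - 12 = -229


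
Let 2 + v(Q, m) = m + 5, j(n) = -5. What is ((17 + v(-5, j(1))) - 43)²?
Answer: 784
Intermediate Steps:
v(Q, m) = 3 + m (v(Q, m) = -2 + (m + 5) = -2 + (5 + m) = 3 + m)
((17 + v(-5, j(1))) - 43)² = ((17 + (3 - 5)) - 43)² = ((17 - 2) - 43)² = (15 - 43)² = (-28)² = 784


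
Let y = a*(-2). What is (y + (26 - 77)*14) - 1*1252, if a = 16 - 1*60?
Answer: -1878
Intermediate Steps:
a = -44 (a = 16 - 60 = -44)
y = 88 (y = -44*(-2) = 88)
(y + (26 - 77)*14) - 1*1252 = (88 + (26 - 77)*14) - 1*1252 = (88 - 51*14) - 1252 = (88 - 714) - 1252 = -626 - 1252 = -1878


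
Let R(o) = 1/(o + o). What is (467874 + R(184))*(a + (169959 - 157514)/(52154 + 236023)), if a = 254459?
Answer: 1578206950985003813/13256142 ≈ 1.1905e+11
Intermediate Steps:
R(o) = 1/(2*o)
(467874 + R(184))*(a + (169959 - 157514)/(52154 + 236023)) = (467874 + (1/2)/184)*(254459 + (169959 - 157514)/(52154 + 236023)) = (467874 + (1/2)*(1/184))*(254459 + 12445/288177) = (467874 + 1/368)*(254459 + 12445*(1/288177)) = 172177633*(254459 + 12445/288177)/368 = (172177633/368)*(73329243688/288177) = 1578206950985003813/13256142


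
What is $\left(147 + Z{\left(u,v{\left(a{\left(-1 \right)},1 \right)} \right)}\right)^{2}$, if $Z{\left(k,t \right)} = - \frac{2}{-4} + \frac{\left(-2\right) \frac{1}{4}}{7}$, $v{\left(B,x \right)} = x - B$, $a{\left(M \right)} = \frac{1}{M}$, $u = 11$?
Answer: $\frac{1065024}{49} \approx 21735.0$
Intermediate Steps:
$Z{\left(k,t \right)} = \frac{3}{7}$ ($Z{\left(k,t \right)} = \left(-2\right) \left(- \frac{1}{4}\right) + \left(-2\right) \frac{1}{4} \cdot \frac{1}{7} = \frac{1}{2} - \frac{1}{14} = \frac{3}{7}$)
$\left(147 + Z{\left(u,v{\left(a{\left(-1 \right)},1 \right)} \right)}\right)^{2} = \left(147 + \frac{3}{7}\right)^{2} = \left(\frac{1032}{7}\right)^{2} = \frac{1065024}{49}$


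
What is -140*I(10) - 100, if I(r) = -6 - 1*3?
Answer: 1160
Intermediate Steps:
I(r) = -9 (I(r) = -6 - 3 = -9)
-140*I(10) - 100 = -140*(-9) - 100 = 1260 - 100 = 1160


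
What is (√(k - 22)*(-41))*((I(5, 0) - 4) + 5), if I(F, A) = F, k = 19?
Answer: -246*I*√3 ≈ -426.08*I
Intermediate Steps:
(√(k - 22)*(-41))*((I(5, 0) - 4) + 5) = (√(19 - 22)*(-41))*((5 - 4) + 5) = (√(-3)*(-41))*(1 + 5) = ((I*√3)*(-41))*6 = -41*I*√3*6 = -246*I*√3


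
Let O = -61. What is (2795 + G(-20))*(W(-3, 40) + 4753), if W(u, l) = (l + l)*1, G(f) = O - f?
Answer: 13310082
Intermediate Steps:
G(f) = -61 - f
W(u, l) = 2*l (W(u, l) = (2*l)*1 = 2*l)
(2795 + G(-20))*(W(-3, 40) + 4753) = (2795 + (-61 - 1*(-20)))*(2*40 + 4753) = (2795 + (-61 + 20))*(80 + 4753) = (2795 - 41)*4833 = 2754*4833 = 13310082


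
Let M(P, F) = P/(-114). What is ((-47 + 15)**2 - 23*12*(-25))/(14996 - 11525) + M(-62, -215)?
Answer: 62141/21983 ≈ 2.8268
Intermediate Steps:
M(P, F) = -P/114 (M(P, F) = P*(-1/114) = -P/114)
((-47 + 15)**2 - 23*12*(-25))/(14996 - 11525) + M(-62, -215) = ((-47 + 15)**2 - 23*12*(-25))/(14996 - 11525) - 1/114*(-62) = ((-32)**2 - 276*(-25))/3471 + 31/57 = (1024 + 6900)*(1/3471) + 31/57 = 7924*(1/3471) + 31/57 = 7924/3471 + 31/57 = 62141/21983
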